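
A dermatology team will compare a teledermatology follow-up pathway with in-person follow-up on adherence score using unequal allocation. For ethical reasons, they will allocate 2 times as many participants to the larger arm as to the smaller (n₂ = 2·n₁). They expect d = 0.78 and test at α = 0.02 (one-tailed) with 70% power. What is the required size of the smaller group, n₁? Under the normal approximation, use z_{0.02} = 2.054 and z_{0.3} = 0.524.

n₁ = 17

With allocation ratio k = n₂/n₁ = 2, Var(x̄₁−x̄₂) = σ²(1/n₁ + 1/(k·n₁)) = σ²·(k+1)/(k·n₁).
So n₁ = (1 + 1/k)·((z_{α} + z_β)/d)² = 1.500 × (2.578/0.78)².
n₁ = 1.500 × 10.92 = 16.4.
Round up: n₁ = 17, giving n₂ = 2 × 17 = 34.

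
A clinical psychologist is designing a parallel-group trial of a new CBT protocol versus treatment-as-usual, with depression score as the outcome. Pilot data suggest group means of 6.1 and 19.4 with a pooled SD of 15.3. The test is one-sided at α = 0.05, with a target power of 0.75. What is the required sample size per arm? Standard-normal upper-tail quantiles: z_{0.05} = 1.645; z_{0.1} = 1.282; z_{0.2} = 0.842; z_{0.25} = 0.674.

n = 15 per group

Cohen's d = |M₁ − M₂| / SD_pooled = |6.1 − 19.4| / 15.3 = 13.3 / 15.3 = 0.869.
For two independent groups with equal n: n = 2·((z_{α} + z_β) / d)².
z_{α} + z_β = 1.645 + 0.674 = 2.319.
n = 2 × (2.319 / 0.869)² = 2 × 2.669² = 2 × 7.12 = 14.2.
Round up to the next whole participant.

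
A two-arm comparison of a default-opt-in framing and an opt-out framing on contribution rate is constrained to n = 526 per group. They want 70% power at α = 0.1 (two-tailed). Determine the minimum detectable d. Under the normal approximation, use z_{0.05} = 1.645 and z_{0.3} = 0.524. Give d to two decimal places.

For two independent groups of n = 526 each: d_min = (z_{α/2} + z_β)·√(2/n).
z-sum = 1.645 + 0.524 = 2.169.
d_min = 2.169 × √(2/526) = 2.169 × 0.0617 = 0.134.

d_min ≈ 0.13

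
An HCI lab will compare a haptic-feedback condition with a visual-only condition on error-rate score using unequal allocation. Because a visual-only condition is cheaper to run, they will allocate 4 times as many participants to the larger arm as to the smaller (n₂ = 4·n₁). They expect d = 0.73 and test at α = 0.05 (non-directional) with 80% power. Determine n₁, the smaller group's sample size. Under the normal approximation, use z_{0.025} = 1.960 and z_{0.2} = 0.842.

With allocation ratio k = n₂/n₁ = 4, Var(x̄₁−x̄₂) = σ²(1/n₁ + 1/(k·n₁)) = σ²·(k+1)/(k·n₁).
So n₁ = (1 + 1/k)·((z_{α/2} + z_β)/d)² = 1.250 × (2.802/0.73)².
n₁ = 1.250 × 14.73 = 18.4.
Round up: n₁ = 19, giving n₂ = 4 × 19 = 76.

n₁ = 19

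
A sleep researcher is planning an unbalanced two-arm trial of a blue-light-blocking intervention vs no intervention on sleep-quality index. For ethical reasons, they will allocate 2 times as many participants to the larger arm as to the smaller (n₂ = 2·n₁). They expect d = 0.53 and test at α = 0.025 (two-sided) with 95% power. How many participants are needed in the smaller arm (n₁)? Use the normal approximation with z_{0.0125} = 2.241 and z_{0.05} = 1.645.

With allocation ratio k = n₂/n₁ = 2, Var(x̄₁−x̄₂) = σ²(1/n₁ + 1/(k·n₁)) = σ²·(k+1)/(k·n₁).
So n₁ = (1 + 1/k)·((z_{α/2} + z_β)/d)² = 1.500 × (3.886/0.53)².
n₁ = 1.500 × 53.76 = 80.6.
Round up: n₁ = 81, giving n₂ = 2 × 81 = 162.

n₁ = 81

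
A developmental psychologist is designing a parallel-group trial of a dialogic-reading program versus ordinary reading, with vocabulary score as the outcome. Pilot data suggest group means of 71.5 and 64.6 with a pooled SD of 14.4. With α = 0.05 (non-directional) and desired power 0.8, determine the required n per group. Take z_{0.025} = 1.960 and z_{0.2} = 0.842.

n = 69 per group

Cohen's d = |M₁ − M₂| / SD_pooled = |71.5 − 64.6| / 14.4 = 6.9 / 14.4 = 0.479.
For two independent groups with equal n: n = 2·((z_{α/2} + z_β) / d)².
z_{α/2} + z_β = 1.960 + 0.842 = 2.802.
n = 2 × (2.802 / 0.479)² = 2 × 5.850² = 2 × 34.22 = 68.4.
Round up to the next whole participant.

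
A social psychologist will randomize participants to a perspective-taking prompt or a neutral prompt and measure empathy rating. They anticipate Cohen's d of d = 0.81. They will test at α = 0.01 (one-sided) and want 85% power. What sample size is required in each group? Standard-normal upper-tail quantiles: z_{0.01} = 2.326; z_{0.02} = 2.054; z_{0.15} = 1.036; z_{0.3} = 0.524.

For two independent groups with equal n: n = 2·((z_{α} + z_β) / d)².
z_{α} + z_β = 2.326 + 1.036 = 3.362.
n = 2 × (3.362 / 0.81)² = 2 × 4.151² = 2 × 17.23 = 34.5.
Round up to the next whole participant.

n = 35 per group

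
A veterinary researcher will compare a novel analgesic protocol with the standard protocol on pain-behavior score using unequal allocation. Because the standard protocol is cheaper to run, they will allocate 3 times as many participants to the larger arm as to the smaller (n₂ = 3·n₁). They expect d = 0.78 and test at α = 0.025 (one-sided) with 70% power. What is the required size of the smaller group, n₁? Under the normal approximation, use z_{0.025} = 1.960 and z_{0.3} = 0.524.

With allocation ratio k = n₂/n₁ = 3, Var(x̄₁−x̄₂) = σ²(1/n₁ + 1/(k·n₁)) = σ²·(k+1)/(k·n₁).
So n₁ = (1 + 1/k)·((z_{α} + z_β)/d)² = 1.333 × (2.484/0.78)².
n₁ = 1.333 × 10.14 = 13.5.
Round up: n₁ = 14, giving n₂ = 3 × 14 = 42.

n₁ = 14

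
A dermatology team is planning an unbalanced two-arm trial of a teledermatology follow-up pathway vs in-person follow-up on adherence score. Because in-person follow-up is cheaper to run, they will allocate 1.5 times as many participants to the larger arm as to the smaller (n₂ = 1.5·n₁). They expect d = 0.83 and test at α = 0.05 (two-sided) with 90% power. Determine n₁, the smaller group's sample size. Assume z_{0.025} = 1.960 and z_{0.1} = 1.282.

With allocation ratio k = n₂/n₁ = 1.5, Var(x̄₁−x̄₂) = σ²(1/n₁ + 1/(k·n₁)) = σ²·(k+1)/(k·n₁).
So n₁ = (1 + 1/k)·((z_{α/2} + z_β)/d)² = 1.667 × (3.242/0.83)².
n₁ = 1.667 × 15.26 = 25.4.
Round up: n₁ = 26, giving n₂ = 1.5 × 26 = 39.

n₁ = 26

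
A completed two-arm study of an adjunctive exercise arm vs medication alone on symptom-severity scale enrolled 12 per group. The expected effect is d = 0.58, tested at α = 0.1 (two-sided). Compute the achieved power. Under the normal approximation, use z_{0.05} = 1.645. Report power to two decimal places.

power ≈ 0.41

For two equal groups, power = Φ(d·√(n/2) − z_{α/2}).
d·√(n/2) = 0.58 × √(12/2) = 0.58 × 2.449 = 1.421.
z_β = 1.421 − 1.645 = -0.224.
Power = Φ(-0.224) = 0.411.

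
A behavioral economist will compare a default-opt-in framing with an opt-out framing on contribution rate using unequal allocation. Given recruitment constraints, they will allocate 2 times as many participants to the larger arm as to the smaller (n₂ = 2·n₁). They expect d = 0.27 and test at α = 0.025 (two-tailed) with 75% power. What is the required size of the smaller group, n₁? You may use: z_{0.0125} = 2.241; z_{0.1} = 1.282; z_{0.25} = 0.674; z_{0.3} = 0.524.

n₁ = 175

With allocation ratio k = n₂/n₁ = 2, Var(x̄₁−x̄₂) = σ²(1/n₁ + 1/(k·n₁)) = σ²·(k+1)/(k·n₁).
So n₁ = (1 + 1/k)·((z_{α/2} + z_β)/d)² = 1.500 × (2.915/0.27)².
n₁ = 1.500 × 116.56 = 174.8.
Round up: n₁ = 175, giving n₂ = 2 × 175 = 350.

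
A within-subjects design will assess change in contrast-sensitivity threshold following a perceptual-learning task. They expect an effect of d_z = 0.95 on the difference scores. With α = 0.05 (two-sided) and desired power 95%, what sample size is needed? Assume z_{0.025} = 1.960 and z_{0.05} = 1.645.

n = 15 pairs

For a paired (one-sample on differences) test: n = ((z_{α/2} + z_β) / d)².
z_{α/2} + z_β = 1.960 + 1.645 = 3.605.
n = (3.605 / 0.95)² = 3.795² = 14.40.
Round up.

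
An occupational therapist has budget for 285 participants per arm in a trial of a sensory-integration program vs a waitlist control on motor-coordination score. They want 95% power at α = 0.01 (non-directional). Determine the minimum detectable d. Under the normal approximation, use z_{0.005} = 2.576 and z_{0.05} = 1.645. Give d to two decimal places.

d_min ≈ 0.35

For two independent groups of n = 285 each: d_min = (z_{α/2} + z_β)·√(2/n).
z-sum = 2.576 + 1.645 = 4.221.
d_min = 4.221 × √(2/285) = 4.221 × 0.0838 = 0.354.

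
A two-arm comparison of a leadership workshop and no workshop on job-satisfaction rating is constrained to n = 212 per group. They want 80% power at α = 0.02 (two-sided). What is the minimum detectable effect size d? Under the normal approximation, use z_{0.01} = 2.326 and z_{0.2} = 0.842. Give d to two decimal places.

For two independent groups of n = 212 each: d_min = (z_{α/2} + z_β)·√(2/n).
z-sum = 2.326 + 0.842 = 3.168.
d_min = 3.168 × √(2/212) = 3.168 × 0.0971 = 0.308.

d_min ≈ 0.31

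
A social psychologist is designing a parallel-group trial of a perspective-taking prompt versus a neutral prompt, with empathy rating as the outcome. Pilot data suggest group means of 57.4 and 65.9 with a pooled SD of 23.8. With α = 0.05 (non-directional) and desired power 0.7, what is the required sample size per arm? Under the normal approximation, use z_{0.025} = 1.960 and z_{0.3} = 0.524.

n = 97 per group

Cohen's d = |M₁ − M₂| / SD_pooled = |57.4 − 65.9| / 23.8 = 8.5 / 23.8 = 0.357.
For two independent groups with equal n: n = 2·((z_{α/2} + z_β) / d)².
z_{α/2} + z_β = 1.960 + 0.524 = 2.484.
n = 2 × (2.484 / 0.357)² = 2 × 6.958² = 2 × 48.41 = 96.8.
Round up to the next whole participant.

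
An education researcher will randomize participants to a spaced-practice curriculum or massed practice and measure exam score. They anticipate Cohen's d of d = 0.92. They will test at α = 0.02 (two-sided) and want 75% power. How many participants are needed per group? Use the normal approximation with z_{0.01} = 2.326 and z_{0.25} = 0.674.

n = 22 per group

For two independent groups with equal n: n = 2·((z_{α/2} + z_β) / d)².
z_{α/2} + z_β = 2.326 + 0.674 = 3.000.
n = 2 × (3.000 / 0.92)² = 2 × 3.261² = 2 × 10.63 = 21.3.
Round up to the next whole participant.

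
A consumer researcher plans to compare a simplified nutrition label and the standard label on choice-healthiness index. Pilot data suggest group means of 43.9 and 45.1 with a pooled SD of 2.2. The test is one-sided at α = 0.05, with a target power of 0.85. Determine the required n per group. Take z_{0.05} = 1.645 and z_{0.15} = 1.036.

Cohen's d = |M₁ − M₂| / SD_pooled = |43.9 − 45.1| / 2.2 = 1.2 / 2.2 = 0.545.
For two independent groups with equal n: n = 2·((z_{α} + z_β) / d)².
z_{α} + z_β = 1.645 + 1.036 = 2.681.
n = 2 × (2.681 / 0.545)² = 2 × 4.919² = 2 × 24.20 = 48.4.
Round up to the next whole participant.

n = 49 per group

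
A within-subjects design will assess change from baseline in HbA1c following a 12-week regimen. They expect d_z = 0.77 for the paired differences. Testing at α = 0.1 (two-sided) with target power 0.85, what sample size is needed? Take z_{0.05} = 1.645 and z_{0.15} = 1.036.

n = 13 pairs

For a paired (one-sample on differences) test: n = ((z_{α/2} + z_β) / d)².
z_{α/2} + z_β = 1.645 + 1.036 = 2.681.
n = (2.681 / 0.77)² = 3.482² = 12.12.
Round up.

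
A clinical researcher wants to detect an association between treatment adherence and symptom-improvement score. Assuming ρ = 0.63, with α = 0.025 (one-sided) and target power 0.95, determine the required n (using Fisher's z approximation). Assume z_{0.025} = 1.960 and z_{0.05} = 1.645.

n = 27

Fisher's z: C = ½·ln((1+r)/(1−r)) = ½·ln(4.4054) = 0.7414.
n = ((z_{α} + z_β)/C)² + 3.
(1.960 + 1.645) / 0.7414 = 3.605 / 0.7414 = 4.862.
n = 4.862² + 3 = 23.64 + 3 = 26.6.
Round up.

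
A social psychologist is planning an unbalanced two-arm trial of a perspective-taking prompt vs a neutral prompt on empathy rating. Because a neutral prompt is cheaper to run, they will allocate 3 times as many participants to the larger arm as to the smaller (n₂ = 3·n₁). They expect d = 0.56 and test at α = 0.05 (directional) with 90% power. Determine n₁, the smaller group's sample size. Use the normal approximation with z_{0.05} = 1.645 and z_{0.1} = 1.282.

With allocation ratio k = n₂/n₁ = 3, Var(x̄₁−x̄₂) = σ²(1/n₁ + 1/(k·n₁)) = σ²·(k+1)/(k·n₁).
So n₁ = (1 + 1/k)·((z_{α} + z_β)/d)² = 1.333 × (2.927/0.56)².
n₁ = 1.333 × 27.32 = 36.4.
Round up: n₁ = 37, giving n₂ = 3 × 37 = 111.

n₁ = 37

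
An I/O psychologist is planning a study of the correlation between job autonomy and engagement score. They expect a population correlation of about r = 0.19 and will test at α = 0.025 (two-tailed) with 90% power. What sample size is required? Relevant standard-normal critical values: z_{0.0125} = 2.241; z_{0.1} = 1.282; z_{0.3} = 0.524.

n = 339

Fisher's z: C = ½·ln((1+r)/(1−r)) = ½·ln(1.4691) = 0.1923.
n = ((z_{α/2} + z_β)/C)² + 3.
(2.241 + 1.282) / 0.1923 = 3.523 / 0.1923 = 18.320.
n = 18.320² + 3 = 335.63 + 3 = 338.6.
Round up.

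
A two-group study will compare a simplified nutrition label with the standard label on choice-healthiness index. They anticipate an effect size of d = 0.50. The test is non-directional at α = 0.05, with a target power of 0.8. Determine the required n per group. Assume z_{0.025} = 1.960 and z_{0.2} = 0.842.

n = 63 per group

For two independent groups with equal n: n = 2·((z_{α/2} + z_β) / d)².
z_{α/2} + z_β = 1.960 + 0.842 = 2.802.
n = 2 × (2.802 / 0.50)² = 2 × 5.604² = 2 × 31.40 = 62.8.
Round up to the next whole participant.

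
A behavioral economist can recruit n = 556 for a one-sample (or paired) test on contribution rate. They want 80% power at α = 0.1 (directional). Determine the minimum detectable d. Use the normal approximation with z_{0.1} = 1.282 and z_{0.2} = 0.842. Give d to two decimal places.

For a single sample (or paired design) of n = 556: d_min = (z_{α} + z_β)/√n.
z-sum = 1.282 + 0.842 = 2.124.
d_min = 2.124 / √556 = 2.124 / 23.580 = 0.090.

d_min ≈ 0.09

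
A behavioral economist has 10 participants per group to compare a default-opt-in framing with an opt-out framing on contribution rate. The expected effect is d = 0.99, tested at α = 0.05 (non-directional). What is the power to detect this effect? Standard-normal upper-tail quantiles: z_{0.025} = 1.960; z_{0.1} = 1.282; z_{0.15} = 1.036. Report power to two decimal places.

For two equal groups, power = Φ(d·√(n/2) − z_{α/2}).
d·√(n/2) = 0.99 × √(10/2) = 0.99 × 2.236 = 2.214.
z_β = 2.214 − 1.960 = 0.254.
Power = Φ(0.254) = 0.600.

power ≈ 0.60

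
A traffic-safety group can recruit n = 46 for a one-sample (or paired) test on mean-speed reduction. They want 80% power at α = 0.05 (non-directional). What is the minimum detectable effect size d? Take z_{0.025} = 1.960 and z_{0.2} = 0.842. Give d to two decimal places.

For a single sample (or paired design) of n = 46: d_min = (z_{α/2} + z_β)/√n.
z-sum = 1.960 + 0.842 = 2.802.
d_min = 2.802 / √46 = 2.802 / 6.782 = 0.413.

d_min ≈ 0.41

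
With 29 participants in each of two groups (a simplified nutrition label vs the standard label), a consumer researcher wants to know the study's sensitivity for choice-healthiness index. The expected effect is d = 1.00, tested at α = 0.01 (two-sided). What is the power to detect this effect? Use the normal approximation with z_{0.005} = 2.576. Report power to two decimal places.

power ≈ 0.89

For two equal groups, power = Φ(d·√(n/2) − z_{α/2}).
d·√(n/2) = 1.00 × √(29/2) = 1.00 × 3.808 = 3.808.
z_β = 3.808 − 2.576 = 1.232.
Power = Φ(1.232) = 0.891.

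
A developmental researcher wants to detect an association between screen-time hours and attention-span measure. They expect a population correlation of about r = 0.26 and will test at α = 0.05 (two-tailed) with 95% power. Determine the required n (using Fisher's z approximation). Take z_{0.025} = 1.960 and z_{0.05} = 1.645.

Fisher's z: C = ½·ln((1+r)/(1−r)) = ½·ln(1.7027) = 0.2661.
n = ((z_{α/2} + z_β)/C)² + 3.
(1.960 + 1.645) / 0.2661 = 3.605 / 0.2661 = 13.548.
n = 13.548² + 3 = 183.54 + 3 = 186.5.
Round up.

n = 187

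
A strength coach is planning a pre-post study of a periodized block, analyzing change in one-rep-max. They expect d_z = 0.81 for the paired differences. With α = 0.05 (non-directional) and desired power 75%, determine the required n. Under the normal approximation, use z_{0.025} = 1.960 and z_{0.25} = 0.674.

For a paired (one-sample on differences) test: n = ((z_{α/2} + z_β) / d)².
z_{α/2} + z_β = 1.960 + 0.674 = 2.634.
n = (2.634 / 0.81)² = 3.252² = 10.57.
Round up.

n = 11 pairs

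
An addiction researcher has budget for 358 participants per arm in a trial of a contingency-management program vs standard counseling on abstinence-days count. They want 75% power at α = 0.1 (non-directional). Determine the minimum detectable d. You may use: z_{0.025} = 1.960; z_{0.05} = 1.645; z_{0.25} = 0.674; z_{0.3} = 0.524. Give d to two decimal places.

For two independent groups of n = 358 each: d_min = (z_{α/2} + z_β)·√(2/n).
z-sum = 1.645 + 0.674 = 2.319.
d_min = 2.319 × √(2/358) = 2.319 × 0.0747 = 0.173.

d_min ≈ 0.17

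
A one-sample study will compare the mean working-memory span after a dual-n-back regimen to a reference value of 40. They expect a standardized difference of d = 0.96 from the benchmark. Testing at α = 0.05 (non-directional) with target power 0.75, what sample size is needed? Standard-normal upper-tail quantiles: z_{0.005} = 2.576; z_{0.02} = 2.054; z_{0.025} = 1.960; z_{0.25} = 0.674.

For a one-sample test: n = ((z_{α/2} + z_β) / d)².
z_{α/2} + z_β = 1.960 + 0.674 = 2.634.
n = (2.634 / 0.96)² = 2.744² = 7.53.
Round up.

n = 8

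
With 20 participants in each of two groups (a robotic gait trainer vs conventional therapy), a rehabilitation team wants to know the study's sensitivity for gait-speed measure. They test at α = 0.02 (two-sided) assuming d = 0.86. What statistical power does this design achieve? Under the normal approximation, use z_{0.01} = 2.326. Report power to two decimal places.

For two equal groups, power = Φ(d·√(n/2) − z_{α/2}).
d·√(n/2) = 0.86 × √(20/2) = 0.86 × 3.162 = 2.720.
z_β = 2.720 − 2.326 = 0.394.
Power = Φ(0.394) = 0.653.

power ≈ 0.65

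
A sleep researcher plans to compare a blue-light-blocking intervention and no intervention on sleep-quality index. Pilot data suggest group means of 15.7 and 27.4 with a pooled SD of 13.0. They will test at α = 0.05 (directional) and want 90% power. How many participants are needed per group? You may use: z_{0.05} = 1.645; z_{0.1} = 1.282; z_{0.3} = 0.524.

Cohen's d = |M₁ − M₂| / SD_pooled = |15.7 − 27.4| / 13.0 = 11.7 / 13.0 = 0.900.
For two independent groups with equal n: n = 2·((z_{α} + z_β) / d)².
z_{α} + z_β = 1.645 + 1.282 = 2.927.
n = 2 × (2.927 / 0.900)² = 2 × 3.252² = 2 × 10.58 = 21.2.
Round up to the next whole participant.

n = 22 per group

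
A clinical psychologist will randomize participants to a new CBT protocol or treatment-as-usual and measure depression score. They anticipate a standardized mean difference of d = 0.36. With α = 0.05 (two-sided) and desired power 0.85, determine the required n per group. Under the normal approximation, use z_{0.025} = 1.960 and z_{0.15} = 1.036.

n = 139 per group

For two independent groups with equal n: n = 2·((z_{α/2} + z_β) / d)².
z_{α/2} + z_β = 1.960 + 1.036 = 2.996.
n = 2 × (2.996 / 0.36)² = 2 × 8.322² = 2 × 69.26 = 138.5.
Round up to the next whole participant.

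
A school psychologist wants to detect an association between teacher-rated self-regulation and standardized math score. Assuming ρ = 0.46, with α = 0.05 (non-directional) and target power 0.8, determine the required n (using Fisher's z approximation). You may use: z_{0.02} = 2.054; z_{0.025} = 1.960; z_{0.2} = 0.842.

Fisher's z: C = ½·ln((1+r)/(1−r)) = ½·ln(2.7037) = 0.4973.
n = ((z_{α/2} + z_β)/C)² + 3.
(1.960 + 0.842) / 0.4973 = 2.802 / 0.4973 = 5.634.
n = 5.634² + 3 = 31.75 + 3 = 34.7.
Round up.

n = 35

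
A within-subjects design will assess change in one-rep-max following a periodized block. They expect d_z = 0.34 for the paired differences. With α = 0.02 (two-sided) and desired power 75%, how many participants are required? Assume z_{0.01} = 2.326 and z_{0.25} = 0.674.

For a paired (one-sample on differences) test: n = ((z_{α/2} + z_β) / d)².
z_{α/2} + z_β = 2.326 + 0.674 = 3.000.
n = (3.000 / 0.34)² = 8.824² = 77.85.
Round up.

n = 78 pairs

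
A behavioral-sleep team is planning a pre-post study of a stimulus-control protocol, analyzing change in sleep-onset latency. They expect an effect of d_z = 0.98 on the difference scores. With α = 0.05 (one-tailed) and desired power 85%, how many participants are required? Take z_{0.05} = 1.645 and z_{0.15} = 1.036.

For a paired (one-sample on differences) test: n = ((z_{α} + z_β) / d)².
z_{α} + z_β = 1.645 + 1.036 = 2.681.
n = (2.681 / 0.98)² = 2.736² = 7.48.
Round up.

n = 8 pairs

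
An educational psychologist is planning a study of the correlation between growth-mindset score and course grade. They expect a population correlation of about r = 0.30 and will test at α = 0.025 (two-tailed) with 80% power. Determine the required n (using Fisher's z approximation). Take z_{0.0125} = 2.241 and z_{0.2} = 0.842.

Fisher's z: C = ½·ln((1+r)/(1−r)) = ½·ln(1.8571) = 0.3095.
n = ((z_{α/2} + z_β)/C)² + 3.
(2.241 + 0.842) / 0.3095 = 3.083 / 0.3095 = 9.961.
n = 9.961² + 3 = 99.23 + 3 = 102.2.
Round up.

n = 103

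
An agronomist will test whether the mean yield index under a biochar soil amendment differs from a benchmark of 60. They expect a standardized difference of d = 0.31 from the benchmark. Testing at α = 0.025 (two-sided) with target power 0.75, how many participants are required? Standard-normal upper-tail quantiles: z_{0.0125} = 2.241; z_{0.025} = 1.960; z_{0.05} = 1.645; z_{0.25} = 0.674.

n = 89

For a one-sample test: n = ((z_{α/2} + z_β) / d)².
z_{α/2} + z_β = 2.241 + 0.674 = 2.915.
n = (2.915 / 0.31)² = 9.403² = 88.42.
Round up.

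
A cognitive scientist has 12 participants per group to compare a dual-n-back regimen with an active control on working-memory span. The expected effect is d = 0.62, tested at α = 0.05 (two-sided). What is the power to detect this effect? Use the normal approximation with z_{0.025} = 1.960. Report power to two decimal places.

For two equal groups, power = Φ(d·√(n/2) − z_{α/2}).
d·√(n/2) = 0.62 × √(12/2) = 0.62 × 2.449 = 1.519.
z_β = 1.519 − 1.960 = -0.441.
Power = Φ(-0.441) = 0.329.

power ≈ 0.33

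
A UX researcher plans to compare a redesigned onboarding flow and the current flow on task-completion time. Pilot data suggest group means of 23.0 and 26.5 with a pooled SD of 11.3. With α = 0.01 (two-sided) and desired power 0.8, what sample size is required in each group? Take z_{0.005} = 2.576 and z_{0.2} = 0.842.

Cohen's d = |M₁ − M₂| / SD_pooled = |23.0 − 26.5| / 11.3 = 3.5 / 11.3 = 0.310.
For two independent groups with equal n: n = 2·((z_{α/2} + z_β) / d)².
z_{α/2} + z_β = 2.576 + 0.842 = 3.418.
n = 2 × (3.418 / 0.310)² = 2 × 11.026² = 2 × 121.57 = 243.1.
Round up to the next whole participant.

n = 244 per group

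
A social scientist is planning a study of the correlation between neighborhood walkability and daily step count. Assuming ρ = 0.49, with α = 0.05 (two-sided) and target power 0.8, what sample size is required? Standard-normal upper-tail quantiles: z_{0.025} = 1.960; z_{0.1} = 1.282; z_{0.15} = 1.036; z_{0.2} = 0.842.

Fisher's z: C = ½·ln((1+r)/(1−r)) = ½·ln(2.9216) = 0.5361.
n = ((z_{α/2} + z_β)/C)² + 3.
(1.960 + 0.842) / 0.5361 = 2.802 / 0.5361 = 5.227.
n = 5.227² + 3 = 27.32 + 3 = 30.3.
Round up.

n = 31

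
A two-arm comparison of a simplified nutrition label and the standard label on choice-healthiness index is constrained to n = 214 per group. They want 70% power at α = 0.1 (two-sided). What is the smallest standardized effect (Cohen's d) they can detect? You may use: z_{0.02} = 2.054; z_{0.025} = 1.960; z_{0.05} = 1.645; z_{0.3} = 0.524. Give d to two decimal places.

d_min ≈ 0.21

For two independent groups of n = 214 each: d_min = (z_{α/2} + z_β)·√(2/n).
z-sum = 1.645 + 0.524 = 2.169.
d_min = 2.169 × √(2/214) = 2.169 × 0.0967 = 0.210.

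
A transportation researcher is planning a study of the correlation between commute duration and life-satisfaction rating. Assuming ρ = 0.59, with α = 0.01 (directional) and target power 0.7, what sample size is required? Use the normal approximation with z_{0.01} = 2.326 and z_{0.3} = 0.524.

Fisher's z: C = ½·ln((1+r)/(1−r)) = ½·ln(3.8780) = 0.6777.
n = ((z_{α} + z_β)/C)² + 3.
(2.326 + 0.524) / 0.6777 = 2.850 / 0.6777 = 4.205.
n = 4.205² + 3 = 17.69 + 3 = 20.7.
Round up.

n = 21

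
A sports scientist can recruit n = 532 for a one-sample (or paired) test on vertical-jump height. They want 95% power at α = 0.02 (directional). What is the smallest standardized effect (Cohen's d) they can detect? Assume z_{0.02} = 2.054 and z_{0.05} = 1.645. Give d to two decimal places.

d_min ≈ 0.16

For a single sample (or paired design) of n = 532: d_min = (z_{α} + z_β)/√n.
z-sum = 2.054 + 1.645 = 3.699.
d_min = 3.699 / √532 = 3.699 / 23.065 = 0.160.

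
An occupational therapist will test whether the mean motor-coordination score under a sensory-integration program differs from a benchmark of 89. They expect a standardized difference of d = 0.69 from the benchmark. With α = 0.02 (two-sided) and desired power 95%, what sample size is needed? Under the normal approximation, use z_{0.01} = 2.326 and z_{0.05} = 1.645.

n = 34

For a one-sample test: n = ((z_{α/2} + z_β) / d)².
z_{α/2} + z_β = 2.326 + 1.645 = 3.971.
n = (3.971 / 0.69)² = 5.755² = 33.12.
Round up.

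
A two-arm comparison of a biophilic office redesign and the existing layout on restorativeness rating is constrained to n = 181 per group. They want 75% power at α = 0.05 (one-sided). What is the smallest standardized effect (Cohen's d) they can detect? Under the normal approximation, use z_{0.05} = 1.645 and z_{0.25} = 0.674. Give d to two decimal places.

d_min ≈ 0.24

For two independent groups of n = 181 each: d_min = (z_{α} + z_β)·√(2/n).
z-sum = 1.645 + 0.674 = 2.319.
d_min = 2.319 × √(2/181) = 2.319 × 0.1051 = 0.244.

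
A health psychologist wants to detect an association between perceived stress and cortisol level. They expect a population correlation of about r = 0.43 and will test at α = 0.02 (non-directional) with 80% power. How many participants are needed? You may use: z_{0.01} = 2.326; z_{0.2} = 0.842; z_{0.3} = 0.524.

n = 51

Fisher's z: C = ½·ln((1+r)/(1−r)) = ½·ln(2.5088) = 0.4599.
n = ((z_{α/2} + z_β)/C)² + 3.
(2.326 + 0.842) / 0.4599 = 3.168 / 0.4599 = 6.888.
n = 6.888² + 3 = 47.45 + 3 = 50.5.
Round up.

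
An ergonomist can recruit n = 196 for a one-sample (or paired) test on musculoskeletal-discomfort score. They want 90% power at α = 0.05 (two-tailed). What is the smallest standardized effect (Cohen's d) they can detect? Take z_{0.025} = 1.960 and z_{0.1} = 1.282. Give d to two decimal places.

d_min ≈ 0.23

For a single sample (or paired design) of n = 196: d_min = (z_{α/2} + z_β)/√n.
z-sum = 1.960 + 1.282 = 3.242.
d_min = 3.242 / √196 = 3.242 / 14.000 = 0.232.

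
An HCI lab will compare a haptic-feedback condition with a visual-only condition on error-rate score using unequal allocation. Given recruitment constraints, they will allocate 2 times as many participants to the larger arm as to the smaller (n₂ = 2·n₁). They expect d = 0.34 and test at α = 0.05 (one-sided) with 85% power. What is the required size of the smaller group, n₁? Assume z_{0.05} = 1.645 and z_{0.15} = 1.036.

n₁ = 94

With allocation ratio k = n₂/n₁ = 2, Var(x̄₁−x̄₂) = σ²(1/n₁ + 1/(k·n₁)) = σ²·(k+1)/(k·n₁).
So n₁ = (1 + 1/k)·((z_{α} + z_β)/d)² = 1.500 × (2.681/0.34)².
n₁ = 1.500 × 62.18 = 93.3.
Round up: n₁ = 94, giving n₂ = 2 × 94 = 188.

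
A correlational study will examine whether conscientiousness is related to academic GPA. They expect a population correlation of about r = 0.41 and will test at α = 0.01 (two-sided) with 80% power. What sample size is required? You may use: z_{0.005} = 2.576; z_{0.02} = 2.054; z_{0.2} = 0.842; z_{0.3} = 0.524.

Fisher's z: C = ½·ln((1+r)/(1−r)) = ½·ln(2.3898) = 0.4356.
n = ((z_{α/2} + z_β)/C)² + 3.
(2.576 + 0.842) / 0.4356 = 3.418 / 0.4356 = 7.847.
n = 7.847² + 3 = 61.57 + 3 = 64.6.
Round up.

n = 65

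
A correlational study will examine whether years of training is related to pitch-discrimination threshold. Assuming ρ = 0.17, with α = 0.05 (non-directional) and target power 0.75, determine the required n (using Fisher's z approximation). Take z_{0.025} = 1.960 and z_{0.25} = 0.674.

n = 239

Fisher's z: C = ½·ln((1+r)/(1−r)) = ½·ln(1.4096) = 0.1717.
n = ((z_{α/2} + z_β)/C)² + 3.
(1.960 + 0.674) / 0.1717 = 2.634 / 0.1717 = 15.341.
n = 15.341² + 3 = 235.34 + 3 = 238.3.
Round up.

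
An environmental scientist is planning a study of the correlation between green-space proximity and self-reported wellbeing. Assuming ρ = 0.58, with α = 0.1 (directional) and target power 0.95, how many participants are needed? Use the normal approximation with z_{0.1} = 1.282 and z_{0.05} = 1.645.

Fisher's z: C = ½·ln((1+r)/(1−r)) = ½·ln(3.7619) = 0.6625.
n = ((z_{α} + z_β)/C)² + 3.
(1.282 + 1.645) / 0.6625 = 2.927 / 0.6625 = 4.418.
n = 4.418² + 3 = 19.52 + 3 = 22.5.
Round up.

n = 23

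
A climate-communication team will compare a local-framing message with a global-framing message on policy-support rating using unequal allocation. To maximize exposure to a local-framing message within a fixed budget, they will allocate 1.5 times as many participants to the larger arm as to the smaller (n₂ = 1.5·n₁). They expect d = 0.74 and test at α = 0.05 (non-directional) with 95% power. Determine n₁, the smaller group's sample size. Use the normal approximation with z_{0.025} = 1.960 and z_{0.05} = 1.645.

With allocation ratio k = n₂/n₁ = 1.5, Var(x̄₁−x̄₂) = σ²(1/n₁ + 1/(k·n₁)) = σ²·(k+1)/(k·n₁).
So n₁ = (1 + 1/k)·((z_{α/2} + z_β)/d)² = 1.667 × (3.605/0.74)².
n₁ = 1.667 × 23.73 = 39.6.
Round up: n₁ = 40, giving n₂ = 1.5 × 40 = 60.

n₁ = 40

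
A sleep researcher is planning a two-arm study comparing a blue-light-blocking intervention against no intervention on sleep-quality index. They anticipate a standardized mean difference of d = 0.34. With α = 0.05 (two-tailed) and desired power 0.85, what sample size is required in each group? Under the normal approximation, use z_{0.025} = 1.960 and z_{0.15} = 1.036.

For two independent groups with equal n: n = 2·((z_{α/2} + z_β) / d)².
z_{α/2} + z_β = 1.960 + 1.036 = 2.996.
n = 2 × (2.996 / 0.34)² = 2 × 8.812² = 2 × 77.65 = 155.3.
Round up to the next whole participant.

n = 156 per group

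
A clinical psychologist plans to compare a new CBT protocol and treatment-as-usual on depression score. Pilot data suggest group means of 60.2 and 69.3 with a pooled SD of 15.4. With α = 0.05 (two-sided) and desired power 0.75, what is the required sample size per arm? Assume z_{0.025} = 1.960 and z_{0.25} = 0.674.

Cohen's d = |M₁ − M₂| / SD_pooled = |60.2 − 69.3| / 15.4 = 9.1 / 15.4 = 0.591.
For two independent groups with equal n: n = 2·((z_{α/2} + z_β) / d)².
z_{α/2} + z_β = 1.960 + 0.674 = 2.634.
n = 2 × (2.634 / 0.591)² = 2 × 4.457² = 2 × 19.86 = 39.7.
Round up to the next whole participant.

n = 40 per group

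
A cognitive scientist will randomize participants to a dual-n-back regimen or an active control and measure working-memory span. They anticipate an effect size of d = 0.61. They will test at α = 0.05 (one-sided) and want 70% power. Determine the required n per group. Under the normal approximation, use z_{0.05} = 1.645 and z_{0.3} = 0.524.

n = 26 per group

For two independent groups with equal n: n = 2·((z_{α} + z_β) / d)².
z_{α} + z_β = 1.645 + 0.524 = 2.169.
n = 2 × (2.169 / 0.61)² = 2 × 3.556² = 2 × 12.64 = 25.3.
Round up to the next whole participant.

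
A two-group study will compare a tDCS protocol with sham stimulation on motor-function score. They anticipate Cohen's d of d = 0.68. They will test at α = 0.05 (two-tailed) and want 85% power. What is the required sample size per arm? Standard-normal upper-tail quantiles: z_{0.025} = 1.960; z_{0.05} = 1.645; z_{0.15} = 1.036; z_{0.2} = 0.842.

n = 39 per group

For two independent groups with equal n: n = 2·((z_{α/2} + z_β) / d)².
z_{α/2} + z_β = 1.960 + 1.036 = 2.996.
n = 2 × (2.996 / 0.68)² = 2 × 4.406² = 2 × 19.41 = 38.8.
Round up to the next whole participant.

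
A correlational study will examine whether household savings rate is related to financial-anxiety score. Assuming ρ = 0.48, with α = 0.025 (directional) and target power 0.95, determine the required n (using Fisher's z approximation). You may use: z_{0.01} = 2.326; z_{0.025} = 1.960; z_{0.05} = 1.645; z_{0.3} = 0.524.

n = 51

Fisher's z: C = ½·ln((1+r)/(1−r)) = ½·ln(2.8462) = 0.5230.
n = ((z_{α} + z_β)/C)² + 3.
(1.960 + 1.645) / 0.5230 = 3.605 / 0.5230 = 6.893.
n = 6.893² + 3 = 47.51 + 3 = 50.5.
Round up.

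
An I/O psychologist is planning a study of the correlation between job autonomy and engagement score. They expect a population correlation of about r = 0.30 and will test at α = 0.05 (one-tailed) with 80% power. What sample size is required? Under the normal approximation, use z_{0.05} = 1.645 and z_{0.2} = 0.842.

n = 68

Fisher's z: C = ½·ln((1+r)/(1−r)) = ½·ln(1.8571) = 0.3095.
n = ((z_{α} + z_β)/C)² + 3.
(1.645 + 0.842) / 0.3095 = 2.487 / 0.3095 = 8.036.
n = 8.036² + 3 = 64.57 + 3 = 67.6.
Round up.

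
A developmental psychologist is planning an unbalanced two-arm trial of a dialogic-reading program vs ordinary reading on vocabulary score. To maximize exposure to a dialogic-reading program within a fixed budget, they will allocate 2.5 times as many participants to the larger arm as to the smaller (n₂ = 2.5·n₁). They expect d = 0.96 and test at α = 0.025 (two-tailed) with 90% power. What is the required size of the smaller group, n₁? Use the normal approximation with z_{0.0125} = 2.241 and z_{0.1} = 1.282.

With allocation ratio k = n₂/n₁ = 2.5, Var(x̄₁−x̄₂) = σ²(1/n₁ + 1/(k·n₁)) = σ²·(k+1)/(k·n₁).
So n₁ = (1 + 1/k)·((z_{α/2} + z_β)/d)² = 1.400 × (3.523/0.96)².
n₁ = 1.400 × 13.47 = 18.9.
Round up: n₁ = 19, giving n₂ = ⌈2.5 × 19⌉ = ⌈47.5⌉ = 48.

n₁ = 19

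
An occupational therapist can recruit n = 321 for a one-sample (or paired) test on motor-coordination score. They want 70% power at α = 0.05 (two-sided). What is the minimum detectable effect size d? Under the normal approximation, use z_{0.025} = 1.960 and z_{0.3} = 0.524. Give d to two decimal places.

For a single sample (or paired design) of n = 321: d_min = (z_{α/2} + z_β)/√n.
z-sum = 1.960 + 0.524 = 2.484.
d_min = 2.484 / √321 = 2.484 / 17.916 = 0.139.

d_min ≈ 0.14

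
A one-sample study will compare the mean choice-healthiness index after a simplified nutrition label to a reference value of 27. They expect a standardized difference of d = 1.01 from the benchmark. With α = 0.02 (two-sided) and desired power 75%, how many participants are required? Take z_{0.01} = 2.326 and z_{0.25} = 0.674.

n = 9

For a one-sample test: n = ((z_{α/2} + z_β) / d)².
z_{α/2} + z_β = 2.326 + 0.674 = 3.000.
n = (3.000 / 1.01)² = 2.970² = 8.82.
Round up.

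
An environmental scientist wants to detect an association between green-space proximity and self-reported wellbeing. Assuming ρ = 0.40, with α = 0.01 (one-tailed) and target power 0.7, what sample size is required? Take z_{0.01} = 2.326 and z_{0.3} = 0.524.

n = 49

Fisher's z: C = ½·ln((1+r)/(1−r)) = ½·ln(2.3333) = 0.4236.
n = ((z_{α} + z_β)/C)² + 3.
(2.326 + 0.524) / 0.4236 = 2.850 / 0.4236 = 6.728.
n = 6.728² + 3 = 45.27 + 3 = 48.3.
Round up.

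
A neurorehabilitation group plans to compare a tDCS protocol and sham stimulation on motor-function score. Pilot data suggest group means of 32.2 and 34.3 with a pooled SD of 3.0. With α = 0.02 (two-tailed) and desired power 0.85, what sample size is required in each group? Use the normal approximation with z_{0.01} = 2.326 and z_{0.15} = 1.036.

Cohen's d = |M₁ − M₂| / SD_pooled = |32.2 − 34.3| / 3.0 = 2.1 / 3.0 = 0.700.
For two independent groups with equal n: n = 2·((z_{α/2} + z_β) / d)².
z_{α/2} + z_β = 2.326 + 1.036 = 3.362.
n = 2 × (3.362 / 0.700)² = 2 × 4.803² = 2 × 23.07 = 46.1.
Round up to the next whole participant.

n = 47 per group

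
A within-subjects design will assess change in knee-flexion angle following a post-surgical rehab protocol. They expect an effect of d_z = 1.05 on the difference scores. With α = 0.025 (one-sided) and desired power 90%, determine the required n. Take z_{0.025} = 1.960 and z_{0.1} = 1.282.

n = 10 pairs

For a paired (one-sample on differences) test: n = ((z_{α} + z_β) / d)².
z_{α} + z_β = 1.960 + 1.282 = 3.242.
n = (3.242 / 1.05)² = 3.088² = 9.53.
Round up.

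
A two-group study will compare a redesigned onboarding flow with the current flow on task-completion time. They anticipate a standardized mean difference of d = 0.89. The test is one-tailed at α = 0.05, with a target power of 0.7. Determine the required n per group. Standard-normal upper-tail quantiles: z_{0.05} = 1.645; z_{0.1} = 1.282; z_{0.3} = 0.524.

n = 12 per group

For two independent groups with equal n: n = 2·((z_{α} + z_β) / d)².
z_{α} + z_β = 1.645 + 0.524 = 2.169.
n = 2 × (2.169 / 0.89)² = 2 × 2.437² = 2 × 5.94 = 11.9.
Round up to the next whole participant.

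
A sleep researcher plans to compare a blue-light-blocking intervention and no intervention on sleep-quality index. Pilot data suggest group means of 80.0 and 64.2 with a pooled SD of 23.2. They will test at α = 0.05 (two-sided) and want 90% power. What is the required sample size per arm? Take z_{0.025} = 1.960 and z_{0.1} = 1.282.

n = 46 per group

Cohen's d = |M₁ − M₂| / SD_pooled = |80.0 − 64.2| / 23.2 = 15.8 / 23.2 = 0.681.
For two independent groups with equal n: n = 2·((z_{α/2} + z_β) / d)².
z_{α/2} + z_β = 1.960 + 1.282 = 3.242.
n = 2 × (3.242 / 0.681)² = 2 × 4.761² = 2 × 22.66 = 45.3.
Round up to the next whole participant.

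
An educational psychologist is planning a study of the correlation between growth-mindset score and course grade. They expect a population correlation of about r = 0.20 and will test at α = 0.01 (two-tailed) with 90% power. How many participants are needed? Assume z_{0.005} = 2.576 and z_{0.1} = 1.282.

Fisher's z: C = ½·ln((1+r)/(1−r)) = ½·ln(1.5000) = 0.2027.
n = ((z_{α/2} + z_β)/C)² + 3.
(2.576 + 1.282) / 0.2027 = 3.858 / 0.2027 = 19.033.
n = 19.033² + 3 = 362.26 + 3 = 365.3.
Round up.

n = 366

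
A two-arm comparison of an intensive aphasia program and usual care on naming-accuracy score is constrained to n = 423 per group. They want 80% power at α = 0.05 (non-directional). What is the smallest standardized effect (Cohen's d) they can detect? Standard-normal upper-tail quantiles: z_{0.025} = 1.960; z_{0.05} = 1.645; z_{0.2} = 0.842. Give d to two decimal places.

d_min ≈ 0.19

For two independent groups of n = 423 each: d_min = (z_{α/2} + z_β)·√(2/n).
z-sum = 1.960 + 0.842 = 2.802.
d_min = 2.802 × √(2/423) = 2.802 × 0.0688 = 0.193.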